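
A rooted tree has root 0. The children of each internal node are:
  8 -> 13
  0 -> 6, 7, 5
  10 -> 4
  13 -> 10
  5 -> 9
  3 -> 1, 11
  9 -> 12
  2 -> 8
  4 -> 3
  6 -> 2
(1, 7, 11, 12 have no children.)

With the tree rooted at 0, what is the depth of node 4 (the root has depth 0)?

0 – 6 – 2 – 8 – 13 – 10 – 4 — 6 edges.

6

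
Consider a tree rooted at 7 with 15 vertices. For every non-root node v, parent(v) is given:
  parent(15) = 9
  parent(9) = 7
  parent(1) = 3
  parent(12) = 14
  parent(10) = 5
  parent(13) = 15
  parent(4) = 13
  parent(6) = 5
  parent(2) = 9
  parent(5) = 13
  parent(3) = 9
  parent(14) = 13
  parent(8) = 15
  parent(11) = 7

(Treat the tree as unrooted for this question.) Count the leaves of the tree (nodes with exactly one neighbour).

8

Exactly 8 nodes have a single neighbour: 1, 2, 4, 6, 8, 10, 11, 12.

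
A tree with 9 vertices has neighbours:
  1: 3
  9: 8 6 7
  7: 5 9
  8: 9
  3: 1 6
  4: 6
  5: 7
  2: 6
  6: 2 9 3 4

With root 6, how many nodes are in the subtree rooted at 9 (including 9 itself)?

4

9's subtree: {9, 7, 8, 5}, size 4.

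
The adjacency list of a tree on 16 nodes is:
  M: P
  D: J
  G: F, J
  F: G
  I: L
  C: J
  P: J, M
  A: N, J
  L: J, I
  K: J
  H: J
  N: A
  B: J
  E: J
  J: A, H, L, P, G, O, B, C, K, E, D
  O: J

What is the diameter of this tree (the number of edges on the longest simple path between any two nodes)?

BFS from F reaches M last, at distance 4; BFS from M confirms no node is farther.
Path: F-G-J-P-M.

4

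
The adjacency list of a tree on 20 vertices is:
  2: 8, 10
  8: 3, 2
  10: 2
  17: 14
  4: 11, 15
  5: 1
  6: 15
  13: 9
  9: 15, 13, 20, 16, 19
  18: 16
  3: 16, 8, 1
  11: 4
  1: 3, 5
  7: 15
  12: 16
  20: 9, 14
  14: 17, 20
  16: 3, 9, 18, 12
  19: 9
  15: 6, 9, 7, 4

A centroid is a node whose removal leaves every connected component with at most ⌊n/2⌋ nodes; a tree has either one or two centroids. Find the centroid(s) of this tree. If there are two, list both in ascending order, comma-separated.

Delete 9: the remaining components have sizes 9, 5, 3, 1, 1. Max 9 ≤ 10, so 9 is a centroid.
Every other node leaves some component of size > 10, so the centroid is unique.

9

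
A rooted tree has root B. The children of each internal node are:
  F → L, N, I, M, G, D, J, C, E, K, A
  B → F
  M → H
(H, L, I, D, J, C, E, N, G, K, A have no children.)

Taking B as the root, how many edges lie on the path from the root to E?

Climbing from E to the root: E → F → B. That's 2 steps.

2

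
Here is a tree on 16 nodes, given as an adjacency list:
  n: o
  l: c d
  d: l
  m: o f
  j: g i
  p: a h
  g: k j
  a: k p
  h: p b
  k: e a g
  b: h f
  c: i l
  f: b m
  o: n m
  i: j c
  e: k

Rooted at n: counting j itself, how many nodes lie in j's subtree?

The subtree rooted at j contains: j, i, c, l, d — 5 nodes.

5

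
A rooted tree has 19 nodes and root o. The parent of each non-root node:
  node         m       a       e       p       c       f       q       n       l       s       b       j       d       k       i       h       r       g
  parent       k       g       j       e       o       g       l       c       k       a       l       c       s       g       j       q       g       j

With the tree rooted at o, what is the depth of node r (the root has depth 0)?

4

o–c–j–g–r — 4 edges.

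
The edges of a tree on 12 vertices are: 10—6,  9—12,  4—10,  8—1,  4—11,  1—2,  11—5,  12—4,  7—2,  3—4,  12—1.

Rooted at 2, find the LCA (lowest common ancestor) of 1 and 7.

Path 1→root: 1 2; path 7→root: 7 2.
First common node: 2.

2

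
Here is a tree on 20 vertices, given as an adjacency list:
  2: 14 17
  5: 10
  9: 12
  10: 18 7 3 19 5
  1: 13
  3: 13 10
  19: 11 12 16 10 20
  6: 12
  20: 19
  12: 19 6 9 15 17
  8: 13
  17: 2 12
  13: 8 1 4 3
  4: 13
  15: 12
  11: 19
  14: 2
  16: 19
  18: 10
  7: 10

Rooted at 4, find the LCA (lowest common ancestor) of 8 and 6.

8's ancestor chain is 8, 13, 4 and 6's is 6, 12, 19, 10, 3, 13, 4; they first meet at 13.

13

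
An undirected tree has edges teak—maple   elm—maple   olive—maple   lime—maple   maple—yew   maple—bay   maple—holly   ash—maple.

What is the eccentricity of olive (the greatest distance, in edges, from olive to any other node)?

2

A farthest node from olive is ash (yew, bay, teak, holly, lime, elm also at distance 2).
The path olive – maple – ash has 2 edges.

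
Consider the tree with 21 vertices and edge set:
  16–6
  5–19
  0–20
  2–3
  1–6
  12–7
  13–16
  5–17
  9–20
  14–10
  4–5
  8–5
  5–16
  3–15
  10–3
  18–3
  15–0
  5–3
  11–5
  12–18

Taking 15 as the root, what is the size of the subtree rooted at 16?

4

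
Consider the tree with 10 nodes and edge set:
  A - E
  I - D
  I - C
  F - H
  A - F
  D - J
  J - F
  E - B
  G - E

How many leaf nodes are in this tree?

4

Degree-1 nodes: B, C, G, H — 4 of them.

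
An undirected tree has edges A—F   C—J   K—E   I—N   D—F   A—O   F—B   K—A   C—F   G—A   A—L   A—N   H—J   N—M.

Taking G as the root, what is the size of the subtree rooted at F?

6

F's subtree: {F, C, D, B, J, H}, size 6.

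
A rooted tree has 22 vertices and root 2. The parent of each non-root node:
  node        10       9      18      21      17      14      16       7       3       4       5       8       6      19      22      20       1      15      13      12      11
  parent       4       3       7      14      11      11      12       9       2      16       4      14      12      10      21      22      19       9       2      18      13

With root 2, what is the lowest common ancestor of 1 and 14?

2

1's ancestor chain is 1, 19, 10, 4, 16, 12, 18, 7, 9, 3, 2 and 14's is 14, 11, 13, 2; they first meet at 2.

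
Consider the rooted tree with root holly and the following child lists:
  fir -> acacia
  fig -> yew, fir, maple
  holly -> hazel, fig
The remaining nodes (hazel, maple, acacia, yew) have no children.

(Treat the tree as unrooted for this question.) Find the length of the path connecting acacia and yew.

3

The path is acacia – fir – fig – yew, which has 3 edges.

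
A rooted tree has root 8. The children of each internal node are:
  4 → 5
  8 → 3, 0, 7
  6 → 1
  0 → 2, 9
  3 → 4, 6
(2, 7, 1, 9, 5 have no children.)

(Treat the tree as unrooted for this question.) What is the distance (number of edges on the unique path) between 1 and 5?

4

The path is 1 – 6 – 3 – 4 – 5, which has 4 edges.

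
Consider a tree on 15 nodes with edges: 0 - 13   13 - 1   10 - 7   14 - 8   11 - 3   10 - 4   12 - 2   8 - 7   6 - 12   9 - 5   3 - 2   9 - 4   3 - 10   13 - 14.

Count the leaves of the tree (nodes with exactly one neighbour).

Degree-1 nodes: 0, 1, 5, 6, 11 — 5 of them.

5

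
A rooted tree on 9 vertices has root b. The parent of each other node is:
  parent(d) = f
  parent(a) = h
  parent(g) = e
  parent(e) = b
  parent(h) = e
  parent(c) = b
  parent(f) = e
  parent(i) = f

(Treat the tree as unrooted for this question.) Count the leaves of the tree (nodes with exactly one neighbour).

5

The leaves are a, c, d, g, i.
That is 5 leaves.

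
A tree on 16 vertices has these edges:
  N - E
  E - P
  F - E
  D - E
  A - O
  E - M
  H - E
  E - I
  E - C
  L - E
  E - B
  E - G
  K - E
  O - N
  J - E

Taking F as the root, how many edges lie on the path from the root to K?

2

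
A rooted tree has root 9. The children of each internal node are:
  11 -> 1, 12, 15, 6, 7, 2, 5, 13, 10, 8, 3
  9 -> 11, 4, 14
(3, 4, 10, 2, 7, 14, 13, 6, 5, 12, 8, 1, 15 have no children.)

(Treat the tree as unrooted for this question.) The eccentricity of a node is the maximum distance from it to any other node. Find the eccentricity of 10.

3

Distances from 10 peak at 3, attained at 14 (4 also at distance 3).
10–11–9–14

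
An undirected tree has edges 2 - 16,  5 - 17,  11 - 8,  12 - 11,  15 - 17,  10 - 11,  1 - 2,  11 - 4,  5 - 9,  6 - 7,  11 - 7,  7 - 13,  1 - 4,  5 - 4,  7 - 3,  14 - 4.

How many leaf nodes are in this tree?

Degree-1 nodes: 3, 6, 8, 9, 10, 12, 13, 14, 15, 16 — 10 of them.

10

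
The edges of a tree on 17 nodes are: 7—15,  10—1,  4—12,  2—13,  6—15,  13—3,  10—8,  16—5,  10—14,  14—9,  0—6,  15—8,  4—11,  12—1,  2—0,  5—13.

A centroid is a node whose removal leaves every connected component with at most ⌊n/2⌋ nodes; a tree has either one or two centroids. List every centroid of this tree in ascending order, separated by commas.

Removing 15 splits the tree into components of sizes 8, 7, 1; the largest is 8 ≤ ⌊17/2⌋ = 8.
No neighbour of 15 does as well, so 15 is the unique centroid.

15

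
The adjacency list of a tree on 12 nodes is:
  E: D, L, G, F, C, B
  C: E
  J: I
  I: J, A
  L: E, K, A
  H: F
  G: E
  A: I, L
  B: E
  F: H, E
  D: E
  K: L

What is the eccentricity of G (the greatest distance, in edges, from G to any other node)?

5

Distances from G peak at 5, attained at J.
G – E – L – A – I – J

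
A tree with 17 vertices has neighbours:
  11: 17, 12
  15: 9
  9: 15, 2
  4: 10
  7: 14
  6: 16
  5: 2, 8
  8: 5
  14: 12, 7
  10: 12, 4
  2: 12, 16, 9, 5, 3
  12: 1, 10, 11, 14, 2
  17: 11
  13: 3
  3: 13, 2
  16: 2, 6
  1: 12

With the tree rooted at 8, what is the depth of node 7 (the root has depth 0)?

5

8 – 5 – 2 – 12 – 14 – 7 — 5 edges.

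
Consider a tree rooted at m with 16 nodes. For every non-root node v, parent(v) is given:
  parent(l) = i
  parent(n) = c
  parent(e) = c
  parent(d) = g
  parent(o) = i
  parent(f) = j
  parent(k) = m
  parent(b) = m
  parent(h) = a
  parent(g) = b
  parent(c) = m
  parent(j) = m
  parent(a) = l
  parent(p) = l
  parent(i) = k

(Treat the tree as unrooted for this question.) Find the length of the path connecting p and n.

6

The path is p – l – i – k – m – c – n, which has 6 edges.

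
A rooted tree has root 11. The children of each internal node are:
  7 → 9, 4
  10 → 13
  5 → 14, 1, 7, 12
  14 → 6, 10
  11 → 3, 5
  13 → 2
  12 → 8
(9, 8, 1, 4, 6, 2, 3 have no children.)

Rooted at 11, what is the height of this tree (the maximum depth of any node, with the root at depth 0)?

5

The longest root-to-leaf path is 11 – 5 – 14 – 10 – 13 – 2 (5 edges).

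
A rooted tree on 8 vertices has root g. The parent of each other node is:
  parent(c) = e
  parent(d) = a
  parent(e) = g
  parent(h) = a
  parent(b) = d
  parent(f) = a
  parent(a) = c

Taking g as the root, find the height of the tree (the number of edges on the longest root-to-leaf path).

The longest root-to-leaf path is g → e → c → a → d → b (5 edges).

5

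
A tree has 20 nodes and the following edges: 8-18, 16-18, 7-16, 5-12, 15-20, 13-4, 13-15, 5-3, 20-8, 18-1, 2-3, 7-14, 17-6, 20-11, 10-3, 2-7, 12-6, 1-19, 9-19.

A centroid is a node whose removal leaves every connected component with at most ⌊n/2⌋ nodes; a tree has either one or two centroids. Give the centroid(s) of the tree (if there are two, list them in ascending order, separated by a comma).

If 16 is removed the pieces have sizes 10, 9, all ≤ ⌊20/2⌋ = 10.
18 is adjacent to 16 and is also a centroid (the largest component after removing it is likewise 10).

16, 18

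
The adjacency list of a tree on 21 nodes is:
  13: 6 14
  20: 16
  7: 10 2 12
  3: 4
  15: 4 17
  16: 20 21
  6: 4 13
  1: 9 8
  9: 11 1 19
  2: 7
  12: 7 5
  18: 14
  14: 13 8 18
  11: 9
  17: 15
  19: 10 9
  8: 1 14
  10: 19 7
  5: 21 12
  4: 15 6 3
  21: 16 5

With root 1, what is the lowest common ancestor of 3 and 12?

3's ancestor chain is 3, 4, 6, 13, 14, 8, 1 and 12's is 12, 7, 10, 19, 9, 1; they first meet at 1.

1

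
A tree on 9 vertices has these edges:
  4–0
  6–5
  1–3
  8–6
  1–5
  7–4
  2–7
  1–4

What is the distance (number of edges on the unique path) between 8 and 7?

Walking from 8: 8 – 6 – 5 – 1 – 4 – 7. Length 5.

5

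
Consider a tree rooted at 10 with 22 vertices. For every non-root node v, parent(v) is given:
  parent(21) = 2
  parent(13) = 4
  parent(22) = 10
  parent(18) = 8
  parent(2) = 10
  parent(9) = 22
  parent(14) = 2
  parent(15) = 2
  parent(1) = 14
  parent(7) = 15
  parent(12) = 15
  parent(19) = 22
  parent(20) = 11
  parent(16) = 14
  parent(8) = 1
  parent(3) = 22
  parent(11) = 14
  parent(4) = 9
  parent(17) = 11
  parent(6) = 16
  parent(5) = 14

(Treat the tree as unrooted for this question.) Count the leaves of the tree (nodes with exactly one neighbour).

11

The leaves are 3, 5, 6, 7, 12, 13, 17, 18, 19, 20, 21.
That is 11 leaves.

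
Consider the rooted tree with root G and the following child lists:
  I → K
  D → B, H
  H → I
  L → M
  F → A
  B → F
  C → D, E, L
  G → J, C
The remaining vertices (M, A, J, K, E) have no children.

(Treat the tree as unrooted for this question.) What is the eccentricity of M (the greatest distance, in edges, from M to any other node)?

Distances from M peak at 6, attained at K (A also at distance 6).
M – L – C – D – H – I – K

6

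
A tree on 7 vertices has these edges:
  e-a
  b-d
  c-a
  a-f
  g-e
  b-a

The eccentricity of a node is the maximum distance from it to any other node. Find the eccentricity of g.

4

Distances from g peak at 4, attained at d.
g – e – a – b – d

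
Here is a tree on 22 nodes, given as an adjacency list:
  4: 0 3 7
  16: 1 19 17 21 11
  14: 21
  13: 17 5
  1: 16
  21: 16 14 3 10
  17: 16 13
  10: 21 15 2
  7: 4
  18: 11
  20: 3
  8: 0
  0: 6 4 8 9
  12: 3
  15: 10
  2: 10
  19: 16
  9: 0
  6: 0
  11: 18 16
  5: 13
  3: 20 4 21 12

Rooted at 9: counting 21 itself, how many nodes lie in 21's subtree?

21's subtree: {21, 10, 14, 16, 15, 2, 19, 1, 17, 11, 13, 18, 5}, size 13.

13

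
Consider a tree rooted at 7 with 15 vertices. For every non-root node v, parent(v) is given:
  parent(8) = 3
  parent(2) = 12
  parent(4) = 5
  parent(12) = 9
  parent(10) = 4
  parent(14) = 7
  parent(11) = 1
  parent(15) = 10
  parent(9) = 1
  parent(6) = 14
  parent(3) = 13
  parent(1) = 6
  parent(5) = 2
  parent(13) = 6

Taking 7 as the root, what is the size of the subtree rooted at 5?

Descendants of 5 (including itself): 5, 4, 10, 15. That's 4.

4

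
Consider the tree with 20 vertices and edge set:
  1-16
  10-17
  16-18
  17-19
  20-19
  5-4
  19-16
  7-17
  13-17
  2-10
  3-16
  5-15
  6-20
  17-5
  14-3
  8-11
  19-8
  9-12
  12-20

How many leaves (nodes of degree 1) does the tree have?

11

The leaves are 1, 2, 4, 6, 7, 9, 11, 13, 14, 15, 18.
That is 11 leaves.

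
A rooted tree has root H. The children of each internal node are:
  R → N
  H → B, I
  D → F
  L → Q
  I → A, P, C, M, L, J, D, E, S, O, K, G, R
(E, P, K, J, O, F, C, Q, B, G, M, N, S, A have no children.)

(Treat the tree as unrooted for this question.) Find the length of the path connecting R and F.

3

Walking from R: R - I - D - F. Length 3.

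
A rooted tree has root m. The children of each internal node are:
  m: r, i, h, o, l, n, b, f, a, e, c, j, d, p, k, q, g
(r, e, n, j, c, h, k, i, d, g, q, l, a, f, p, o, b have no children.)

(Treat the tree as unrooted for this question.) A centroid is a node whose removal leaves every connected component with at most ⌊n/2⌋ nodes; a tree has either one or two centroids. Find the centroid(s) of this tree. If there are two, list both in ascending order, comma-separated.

m

If m is removed the pieces have sizes 1, 1, 1, 1, 1, 1, 1, 1, 1, 1, 1, 1, 1, 1, 1, 1, 1, all ≤ ⌊18/2⌋ = 9.
No neighbour of m does as well, so m is the unique centroid.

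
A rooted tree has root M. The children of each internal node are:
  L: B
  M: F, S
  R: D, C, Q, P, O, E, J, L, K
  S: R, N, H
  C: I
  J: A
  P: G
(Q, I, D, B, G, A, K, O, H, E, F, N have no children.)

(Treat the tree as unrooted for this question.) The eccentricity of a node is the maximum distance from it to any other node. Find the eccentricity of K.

Distances from K peak at 4, attained at F.
K – R – S – M – F

4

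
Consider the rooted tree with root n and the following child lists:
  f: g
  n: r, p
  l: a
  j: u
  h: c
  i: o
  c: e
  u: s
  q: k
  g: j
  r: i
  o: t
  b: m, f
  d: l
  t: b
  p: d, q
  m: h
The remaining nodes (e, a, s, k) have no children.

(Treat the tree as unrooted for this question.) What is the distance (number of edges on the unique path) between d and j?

10

Walking from d: d–p–n–r–i–o–t–b–f–g–j. Length 10.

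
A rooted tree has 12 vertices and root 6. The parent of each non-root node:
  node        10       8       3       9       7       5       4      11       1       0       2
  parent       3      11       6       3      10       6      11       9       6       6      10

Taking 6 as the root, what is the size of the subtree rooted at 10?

3

Descendants of 10 (including itself): 10, 7, 2. That's 3.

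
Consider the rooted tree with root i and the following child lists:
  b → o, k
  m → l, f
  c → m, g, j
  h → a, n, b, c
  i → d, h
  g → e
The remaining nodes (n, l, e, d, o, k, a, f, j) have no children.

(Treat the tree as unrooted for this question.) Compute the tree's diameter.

5

Starting from o, a farthest node is f at distance 5.
One longest path: o - b - h - c - m - f.
So the diameter is 5.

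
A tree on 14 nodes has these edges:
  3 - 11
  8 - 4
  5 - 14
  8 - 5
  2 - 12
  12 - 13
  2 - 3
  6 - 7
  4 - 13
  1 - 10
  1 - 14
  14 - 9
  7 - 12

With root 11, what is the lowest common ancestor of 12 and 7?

12

12's ancestor chain is 12, 2, 3, 11 and 7's is 7, 12, 2, 3, 11; they first meet at 12.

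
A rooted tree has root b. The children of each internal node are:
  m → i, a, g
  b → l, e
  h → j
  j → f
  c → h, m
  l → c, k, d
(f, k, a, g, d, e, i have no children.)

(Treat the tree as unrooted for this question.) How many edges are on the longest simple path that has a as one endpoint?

5

The node farthest from a is e (f also at distance 5), via a–m–c–l–b–e — 5 edges.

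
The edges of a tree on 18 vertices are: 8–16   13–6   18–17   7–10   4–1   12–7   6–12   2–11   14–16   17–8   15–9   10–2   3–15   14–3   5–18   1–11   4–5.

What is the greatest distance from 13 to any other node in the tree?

17

A farthest node from 13 is 9.
The path 13 – 6 – 12 – 7 – 10 – 2 – 11 – 1 – 4 – 5 – 18 – 17 – 8 – 16 – 14 – 3 – 15 – 9 has 17 edges.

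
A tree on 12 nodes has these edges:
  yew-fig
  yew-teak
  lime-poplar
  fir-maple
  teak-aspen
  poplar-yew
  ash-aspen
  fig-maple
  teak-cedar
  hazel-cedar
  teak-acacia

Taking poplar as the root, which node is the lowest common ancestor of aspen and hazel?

teak

Ancestors of aspen (toward the root): aspen, teak, yew, poplar.
Ancestors of hazel: hazel, cedar, teak, yew, poplar.
The deepest node appearing in both lists is teak.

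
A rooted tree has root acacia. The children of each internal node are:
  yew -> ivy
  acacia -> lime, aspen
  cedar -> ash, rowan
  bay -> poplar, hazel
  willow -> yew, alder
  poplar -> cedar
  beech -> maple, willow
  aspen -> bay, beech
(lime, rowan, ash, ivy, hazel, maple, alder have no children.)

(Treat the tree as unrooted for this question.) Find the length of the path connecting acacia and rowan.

5

The path is acacia–aspen–bay–poplar–cedar–rowan, which has 5 edges.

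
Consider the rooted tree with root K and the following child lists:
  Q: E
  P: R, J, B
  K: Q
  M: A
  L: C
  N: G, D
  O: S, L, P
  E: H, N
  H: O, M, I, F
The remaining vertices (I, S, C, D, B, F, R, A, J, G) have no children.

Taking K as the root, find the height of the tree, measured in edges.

6

J sits deepest: K–Q–E–H–O–P–J — 6 edges from the root.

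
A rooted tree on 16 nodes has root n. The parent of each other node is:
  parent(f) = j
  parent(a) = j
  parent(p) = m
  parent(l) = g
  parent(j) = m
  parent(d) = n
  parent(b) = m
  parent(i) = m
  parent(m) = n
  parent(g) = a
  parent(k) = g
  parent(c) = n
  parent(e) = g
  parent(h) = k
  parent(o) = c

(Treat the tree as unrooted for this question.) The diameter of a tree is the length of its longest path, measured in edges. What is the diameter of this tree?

A longest path is o – c – n – m – j – a – g – k – h, with 8 edges.

8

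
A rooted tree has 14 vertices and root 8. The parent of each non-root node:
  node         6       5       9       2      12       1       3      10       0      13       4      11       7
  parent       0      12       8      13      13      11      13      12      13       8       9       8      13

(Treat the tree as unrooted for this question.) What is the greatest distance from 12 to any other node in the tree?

Distances from 12 peak at 4, attained at 4 (1 also at distance 4).
12–13–8–9–4

4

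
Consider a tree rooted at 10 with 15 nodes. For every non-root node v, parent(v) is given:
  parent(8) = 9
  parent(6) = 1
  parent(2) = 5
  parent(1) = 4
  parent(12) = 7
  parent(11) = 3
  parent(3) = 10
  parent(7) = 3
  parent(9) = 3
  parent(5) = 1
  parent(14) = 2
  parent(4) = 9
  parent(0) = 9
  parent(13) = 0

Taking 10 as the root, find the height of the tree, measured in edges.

14 sits deepest: 10-3-9-4-1-5-2-14 — 7 edges from the root.

7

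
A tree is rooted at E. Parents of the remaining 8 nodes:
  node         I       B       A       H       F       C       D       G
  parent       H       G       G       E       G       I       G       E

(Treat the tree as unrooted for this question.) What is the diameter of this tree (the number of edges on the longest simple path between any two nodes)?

A longest path is C – I – H – E – G – F, with 5 edges.

5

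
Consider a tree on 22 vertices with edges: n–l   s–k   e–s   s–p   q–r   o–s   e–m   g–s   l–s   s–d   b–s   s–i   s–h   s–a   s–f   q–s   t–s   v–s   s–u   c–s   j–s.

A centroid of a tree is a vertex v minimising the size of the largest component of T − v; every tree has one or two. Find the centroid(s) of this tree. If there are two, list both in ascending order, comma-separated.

s

If s is removed the pieces have sizes 2, 2, 2, 1, 1, 1, 1, 1, 1, 1, 1, 1, 1, 1, 1, 1, 1, 1, all ≤ ⌊22/2⌋ = 11.
Every other node leaves some component of size > 11, so the centroid is unique.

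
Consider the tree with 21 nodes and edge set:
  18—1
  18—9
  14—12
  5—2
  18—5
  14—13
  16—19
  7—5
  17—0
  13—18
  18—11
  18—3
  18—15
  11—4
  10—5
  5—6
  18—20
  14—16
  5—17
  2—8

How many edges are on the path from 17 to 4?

4

Walking from 17: 17 – 5 – 18 – 11 – 4. Length 4.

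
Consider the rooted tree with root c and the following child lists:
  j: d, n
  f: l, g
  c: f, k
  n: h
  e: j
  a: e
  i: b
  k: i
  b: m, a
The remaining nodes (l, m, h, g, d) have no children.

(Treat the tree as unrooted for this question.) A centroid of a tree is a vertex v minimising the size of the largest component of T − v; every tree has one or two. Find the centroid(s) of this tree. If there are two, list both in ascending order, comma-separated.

b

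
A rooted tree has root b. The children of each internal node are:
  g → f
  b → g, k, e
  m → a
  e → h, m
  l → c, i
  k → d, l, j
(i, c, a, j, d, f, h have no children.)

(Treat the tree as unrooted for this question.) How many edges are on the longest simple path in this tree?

BFS from a reaches i last, at distance 6; BFS from i confirms no node is farther.
Path: a - m - e - b - k - l - i.

6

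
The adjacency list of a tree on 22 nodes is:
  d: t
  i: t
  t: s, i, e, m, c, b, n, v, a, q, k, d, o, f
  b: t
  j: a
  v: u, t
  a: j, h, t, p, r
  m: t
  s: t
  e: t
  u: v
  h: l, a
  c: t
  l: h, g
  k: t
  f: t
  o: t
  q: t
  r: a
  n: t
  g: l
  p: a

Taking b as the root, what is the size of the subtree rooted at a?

a's subtree: {a, h, j, p, r, l, g}, size 7.

7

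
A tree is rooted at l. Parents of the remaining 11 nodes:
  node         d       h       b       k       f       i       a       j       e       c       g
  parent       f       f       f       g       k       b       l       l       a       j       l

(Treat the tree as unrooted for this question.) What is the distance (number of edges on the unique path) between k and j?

Walking from k: k - g - l - j. Length 3.

3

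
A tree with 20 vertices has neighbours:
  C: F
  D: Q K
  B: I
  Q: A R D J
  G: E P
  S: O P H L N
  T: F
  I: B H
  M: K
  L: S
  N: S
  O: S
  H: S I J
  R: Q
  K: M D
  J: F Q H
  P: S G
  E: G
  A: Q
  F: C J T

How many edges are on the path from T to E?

7

Walking from T: T – F – J – H – S – P – G – E. Length 7.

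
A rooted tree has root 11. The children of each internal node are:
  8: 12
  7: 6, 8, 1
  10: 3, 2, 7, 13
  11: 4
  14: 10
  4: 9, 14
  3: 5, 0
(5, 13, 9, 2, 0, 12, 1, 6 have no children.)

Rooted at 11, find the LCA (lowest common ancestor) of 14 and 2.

Ancestors of 14 (toward the root): 14, 4, 11.
Ancestors of 2: 2, 10, 14, 4, 11.
The deepest node appearing in both lists is 14.

14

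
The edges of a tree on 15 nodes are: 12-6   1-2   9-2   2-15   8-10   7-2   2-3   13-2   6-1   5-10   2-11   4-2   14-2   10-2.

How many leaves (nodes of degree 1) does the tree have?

Degree-1 nodes: 3, 4, 5, 7, 8, 9, 11, 12, 13, 14, 15 — 11 of them.

11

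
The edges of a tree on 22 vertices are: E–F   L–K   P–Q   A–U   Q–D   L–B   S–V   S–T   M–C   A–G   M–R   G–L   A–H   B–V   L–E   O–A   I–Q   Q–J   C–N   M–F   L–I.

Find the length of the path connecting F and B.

3

The path is F - E - L - B, which has 3 edges.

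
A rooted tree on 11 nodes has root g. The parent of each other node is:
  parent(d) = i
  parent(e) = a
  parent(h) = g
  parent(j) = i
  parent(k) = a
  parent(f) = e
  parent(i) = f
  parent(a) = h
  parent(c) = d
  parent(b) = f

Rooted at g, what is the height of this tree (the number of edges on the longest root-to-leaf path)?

7

c sits deepest: g-h-a-e-f-i-d-c — 7 edges from the root.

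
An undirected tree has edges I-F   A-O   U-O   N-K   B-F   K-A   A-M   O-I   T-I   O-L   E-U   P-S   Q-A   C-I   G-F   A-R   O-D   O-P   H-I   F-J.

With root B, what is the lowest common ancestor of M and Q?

A

Ancestors of M (toward the root): M, A, O, I, F, B.
Ancestors of Q: Q, A, O, I, F, B.
The deepest node appearing in both lists is A.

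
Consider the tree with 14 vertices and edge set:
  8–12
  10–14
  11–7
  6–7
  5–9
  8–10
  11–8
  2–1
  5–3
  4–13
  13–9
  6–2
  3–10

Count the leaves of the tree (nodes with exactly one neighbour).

4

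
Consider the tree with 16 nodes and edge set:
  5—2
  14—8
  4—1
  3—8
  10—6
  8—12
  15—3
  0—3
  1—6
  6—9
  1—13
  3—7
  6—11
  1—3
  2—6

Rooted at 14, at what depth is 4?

Path from 14 to 4: 14 → 8 → 3 → 1 → 4, which has 4 edges.

4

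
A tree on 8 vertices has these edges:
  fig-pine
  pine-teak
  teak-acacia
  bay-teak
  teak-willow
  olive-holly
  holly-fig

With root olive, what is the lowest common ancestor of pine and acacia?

pine

Path pine→root: pine fig holly olive; path acacia→root: acacia teak pine fig holly olive.
First common node: pine.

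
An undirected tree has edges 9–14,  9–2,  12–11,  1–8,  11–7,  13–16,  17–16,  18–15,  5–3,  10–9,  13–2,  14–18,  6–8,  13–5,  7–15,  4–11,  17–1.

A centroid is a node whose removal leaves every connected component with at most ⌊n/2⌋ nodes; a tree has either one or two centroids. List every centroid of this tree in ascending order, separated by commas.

2, 9

Delete 9: the remaining components have sizes 9, 7, 1. Max 9 ≤ 9, so 9 is a centroid.
2 is adjacent to 9 and is also a centroid (the largest component after removing it is likewise 9).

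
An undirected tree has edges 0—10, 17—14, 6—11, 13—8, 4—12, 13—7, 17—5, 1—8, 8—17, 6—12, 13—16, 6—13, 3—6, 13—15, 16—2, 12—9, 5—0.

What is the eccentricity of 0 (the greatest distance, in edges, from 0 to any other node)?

Distances from 0 peak at 7, attained at 4 (9 also at distance 7).
0 – 5 – 17 – 8 – 13 – 6 – 12 – 4

7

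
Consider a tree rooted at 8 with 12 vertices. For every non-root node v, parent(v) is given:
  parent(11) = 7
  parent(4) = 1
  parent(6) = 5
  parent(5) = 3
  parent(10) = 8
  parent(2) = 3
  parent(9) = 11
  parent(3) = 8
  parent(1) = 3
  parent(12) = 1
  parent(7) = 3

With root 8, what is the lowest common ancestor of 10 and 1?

8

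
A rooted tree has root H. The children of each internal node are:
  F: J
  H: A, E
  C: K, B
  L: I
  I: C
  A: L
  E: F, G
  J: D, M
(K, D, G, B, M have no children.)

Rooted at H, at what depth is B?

5

Path from H to B: H–A–L–I–C–B, which has 5 edges.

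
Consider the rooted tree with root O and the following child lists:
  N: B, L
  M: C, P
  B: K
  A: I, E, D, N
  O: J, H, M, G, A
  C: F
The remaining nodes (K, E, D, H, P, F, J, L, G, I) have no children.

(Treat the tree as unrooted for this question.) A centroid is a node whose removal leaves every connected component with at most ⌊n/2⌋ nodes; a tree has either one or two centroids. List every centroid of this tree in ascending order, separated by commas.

A, O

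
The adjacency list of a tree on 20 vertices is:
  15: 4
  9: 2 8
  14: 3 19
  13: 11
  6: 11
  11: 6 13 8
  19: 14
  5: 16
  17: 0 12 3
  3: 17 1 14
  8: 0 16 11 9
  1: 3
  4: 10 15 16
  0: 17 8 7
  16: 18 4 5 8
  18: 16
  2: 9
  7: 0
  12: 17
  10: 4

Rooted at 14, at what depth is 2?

6

Climbing from 2 to the root: 2–9–8–0–17–3–14. That's 6 steps.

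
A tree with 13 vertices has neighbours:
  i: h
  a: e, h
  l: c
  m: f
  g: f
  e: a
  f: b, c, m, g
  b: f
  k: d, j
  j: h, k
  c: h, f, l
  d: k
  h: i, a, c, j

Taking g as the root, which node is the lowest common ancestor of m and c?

Path m→root: m f g; path c→root: c f g.
First common node: f.

f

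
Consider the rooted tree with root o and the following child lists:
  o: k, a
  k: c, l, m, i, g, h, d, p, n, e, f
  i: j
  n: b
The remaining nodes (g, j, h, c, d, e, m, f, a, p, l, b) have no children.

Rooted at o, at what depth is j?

3

o – k – i – j — 3 edges.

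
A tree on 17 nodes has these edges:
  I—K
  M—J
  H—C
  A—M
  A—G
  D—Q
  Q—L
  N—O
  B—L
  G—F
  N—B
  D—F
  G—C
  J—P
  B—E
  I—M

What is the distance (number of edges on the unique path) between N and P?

10

N – B – L – Q – D – F – G – A – M – J – P: 10 edges.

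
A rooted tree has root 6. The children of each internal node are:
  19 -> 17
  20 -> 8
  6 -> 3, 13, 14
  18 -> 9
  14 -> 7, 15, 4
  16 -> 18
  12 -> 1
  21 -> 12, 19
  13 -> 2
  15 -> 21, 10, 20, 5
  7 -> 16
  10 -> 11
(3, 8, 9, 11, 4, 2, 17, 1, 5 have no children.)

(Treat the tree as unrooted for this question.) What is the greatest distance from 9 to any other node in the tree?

8

The node farthest from 9 is 1 (17 also at distance 8), via 9 – 18 – 16 – 7 – 14 – 15 – 21 – 12 – 1 — 8 edges.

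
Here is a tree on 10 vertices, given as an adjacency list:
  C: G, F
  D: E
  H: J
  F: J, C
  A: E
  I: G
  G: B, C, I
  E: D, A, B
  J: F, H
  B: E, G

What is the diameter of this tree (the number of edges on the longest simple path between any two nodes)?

A longest path is A-E-B-G-C-F-J-H, with 7 edges.

7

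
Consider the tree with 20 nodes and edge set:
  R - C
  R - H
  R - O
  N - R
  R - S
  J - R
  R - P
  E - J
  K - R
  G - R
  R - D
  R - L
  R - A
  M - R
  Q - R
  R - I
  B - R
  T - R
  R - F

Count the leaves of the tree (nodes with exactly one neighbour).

18

Degree-1 nodes: A, B, C, D, E, F, G, H, I, K, L, M, N, O, P, Q, S, T — 18 of them.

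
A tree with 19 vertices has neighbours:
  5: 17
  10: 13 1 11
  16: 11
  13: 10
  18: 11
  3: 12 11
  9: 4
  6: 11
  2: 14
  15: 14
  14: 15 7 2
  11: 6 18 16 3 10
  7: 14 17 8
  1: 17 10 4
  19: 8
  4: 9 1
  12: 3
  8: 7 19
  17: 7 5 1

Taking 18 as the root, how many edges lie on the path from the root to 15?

7

18 – 11 – 10 – 1 – 17 – 7 – 14 – 15 — 7 edges.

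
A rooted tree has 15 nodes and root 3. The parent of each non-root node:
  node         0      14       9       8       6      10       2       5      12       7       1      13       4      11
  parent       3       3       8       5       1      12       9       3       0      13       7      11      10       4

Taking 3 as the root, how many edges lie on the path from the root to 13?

6

3 → 0 → 12 → 10 → 4 → 11 → 13 — 6 edges.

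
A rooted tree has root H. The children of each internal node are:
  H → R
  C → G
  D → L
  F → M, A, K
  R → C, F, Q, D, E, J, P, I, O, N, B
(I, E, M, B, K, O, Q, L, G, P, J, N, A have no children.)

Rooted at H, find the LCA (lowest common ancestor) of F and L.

Ancestors of F (toward the root): F, R, H.
Ancestors of L: L, D, R, H.
The deepest node appearing in both lists is R.

R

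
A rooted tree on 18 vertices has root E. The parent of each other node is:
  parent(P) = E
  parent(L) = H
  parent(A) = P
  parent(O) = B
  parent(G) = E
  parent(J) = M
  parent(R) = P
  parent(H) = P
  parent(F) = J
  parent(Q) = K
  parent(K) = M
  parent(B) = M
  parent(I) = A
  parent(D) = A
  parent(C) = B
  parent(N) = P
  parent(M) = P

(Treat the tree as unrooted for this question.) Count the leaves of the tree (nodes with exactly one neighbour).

The leaves are C, D, F, G, I, L, N, O, Q, R.
That is 10 leaves.

10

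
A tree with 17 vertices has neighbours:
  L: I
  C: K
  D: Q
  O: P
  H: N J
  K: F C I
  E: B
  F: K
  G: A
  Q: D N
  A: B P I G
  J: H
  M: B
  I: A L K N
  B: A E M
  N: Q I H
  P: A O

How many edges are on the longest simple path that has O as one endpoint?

A farthest node from O is J (D also at distance 6).
The path O–P–A–I–N–H–J has 6 edges.

6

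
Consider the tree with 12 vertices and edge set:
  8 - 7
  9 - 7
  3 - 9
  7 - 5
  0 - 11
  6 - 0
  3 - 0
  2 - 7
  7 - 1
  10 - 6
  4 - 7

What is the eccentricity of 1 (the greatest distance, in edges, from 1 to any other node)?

6

A farthest node from 1 is 10.
The path 1–7–9–3–0–6–10 has 6 edges.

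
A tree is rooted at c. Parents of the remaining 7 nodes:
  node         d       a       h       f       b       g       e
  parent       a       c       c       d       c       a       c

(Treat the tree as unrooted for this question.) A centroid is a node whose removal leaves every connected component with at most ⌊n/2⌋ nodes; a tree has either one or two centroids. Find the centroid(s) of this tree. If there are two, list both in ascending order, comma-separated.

If a is removed the pieces have sizes 4, 2, 1, all ≤ ⌊8/2⌋ = 4.
Its neighbour c also leaves a largest component of size 4, so both are centroids.

a, c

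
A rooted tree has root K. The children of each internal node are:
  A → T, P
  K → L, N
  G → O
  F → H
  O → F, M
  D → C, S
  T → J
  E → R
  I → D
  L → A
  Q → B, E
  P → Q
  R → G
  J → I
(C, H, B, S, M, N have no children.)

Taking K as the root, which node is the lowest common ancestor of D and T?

T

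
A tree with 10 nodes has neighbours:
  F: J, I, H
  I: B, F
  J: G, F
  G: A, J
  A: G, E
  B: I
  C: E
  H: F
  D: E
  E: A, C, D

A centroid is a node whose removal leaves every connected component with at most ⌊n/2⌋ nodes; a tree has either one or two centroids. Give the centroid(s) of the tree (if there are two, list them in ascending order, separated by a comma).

G, J

Removing J splits the tree into components of sizes 5, 4; the largest is 5 ≤ ⌊10/2⌋ = 5.
G is adjacent to J and is also a centroid (the largest component after removing it is likewise 5).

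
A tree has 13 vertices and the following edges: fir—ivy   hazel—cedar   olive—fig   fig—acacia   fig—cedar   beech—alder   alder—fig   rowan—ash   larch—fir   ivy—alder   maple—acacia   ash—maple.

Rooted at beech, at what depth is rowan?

Climbing from rowan to the root: rowan–ash–maple–acacia–fig–alder–beech. That's 6 steps.

6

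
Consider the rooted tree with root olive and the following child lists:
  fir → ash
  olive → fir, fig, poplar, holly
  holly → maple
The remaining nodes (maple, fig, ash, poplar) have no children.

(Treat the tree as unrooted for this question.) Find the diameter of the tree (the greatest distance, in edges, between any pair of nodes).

4

A longest path is ash - fir - olive - holly - maple, with 4 edges.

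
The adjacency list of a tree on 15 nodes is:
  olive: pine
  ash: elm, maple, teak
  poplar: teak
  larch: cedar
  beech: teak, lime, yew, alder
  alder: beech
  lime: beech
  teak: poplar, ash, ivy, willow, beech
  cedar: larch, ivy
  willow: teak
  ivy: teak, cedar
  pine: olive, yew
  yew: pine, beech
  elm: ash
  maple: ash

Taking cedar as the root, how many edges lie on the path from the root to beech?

Path from cedar to beech: cedar → ivy → teak → beech, which has 3 edges.

3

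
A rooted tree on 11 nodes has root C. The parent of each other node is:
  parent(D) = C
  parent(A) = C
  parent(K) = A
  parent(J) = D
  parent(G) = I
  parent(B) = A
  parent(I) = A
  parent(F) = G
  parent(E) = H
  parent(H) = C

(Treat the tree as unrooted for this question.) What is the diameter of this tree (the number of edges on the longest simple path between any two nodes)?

Starting from F, a farthest node is E at distance 6.
One longest path: F–G–I–A–C–H–E.
So the diameter is 6.

6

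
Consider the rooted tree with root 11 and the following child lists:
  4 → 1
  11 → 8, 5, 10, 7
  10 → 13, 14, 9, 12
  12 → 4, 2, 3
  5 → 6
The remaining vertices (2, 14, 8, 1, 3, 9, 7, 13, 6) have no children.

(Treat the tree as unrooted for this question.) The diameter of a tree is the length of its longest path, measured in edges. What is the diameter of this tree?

Starting from 1, a farthest node is 6 at distance 6.
One longest path: 1-4-12-10-11-5-6.
So the diameter is 6.

6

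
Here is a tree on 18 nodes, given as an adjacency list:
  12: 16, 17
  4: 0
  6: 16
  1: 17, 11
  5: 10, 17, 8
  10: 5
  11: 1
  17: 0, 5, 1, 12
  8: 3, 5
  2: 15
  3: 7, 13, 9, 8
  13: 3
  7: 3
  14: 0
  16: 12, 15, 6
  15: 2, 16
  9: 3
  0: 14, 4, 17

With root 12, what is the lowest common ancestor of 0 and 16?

Ancestors of 0 (toward the root): 0, 17, 12.
Ancestors of 16: 16, 12.
The deepest node appearing in both lists is 12.

12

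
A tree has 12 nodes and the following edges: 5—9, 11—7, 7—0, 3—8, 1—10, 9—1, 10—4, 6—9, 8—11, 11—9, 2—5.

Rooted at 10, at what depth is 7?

4

Climbing from 7 to the root: 7 → 11 → 9 → 1 → 10. That's 4 steps.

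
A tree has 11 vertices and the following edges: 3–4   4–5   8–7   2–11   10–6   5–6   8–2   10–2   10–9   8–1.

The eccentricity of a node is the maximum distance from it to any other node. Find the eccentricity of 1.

7

Distances from 1 peak at 7, attained at 3.
1 – 8 – 2 – 10 – 6 – 5 – 4 – 3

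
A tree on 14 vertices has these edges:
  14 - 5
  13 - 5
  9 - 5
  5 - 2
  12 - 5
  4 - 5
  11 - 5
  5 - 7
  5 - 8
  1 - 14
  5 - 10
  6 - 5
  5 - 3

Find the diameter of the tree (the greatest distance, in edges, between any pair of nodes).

3

A longest path is 1 - 14 - 5 - 13, with 3 edges.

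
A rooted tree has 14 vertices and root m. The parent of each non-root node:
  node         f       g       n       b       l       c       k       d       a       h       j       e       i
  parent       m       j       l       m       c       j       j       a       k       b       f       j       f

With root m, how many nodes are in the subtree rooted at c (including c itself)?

3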